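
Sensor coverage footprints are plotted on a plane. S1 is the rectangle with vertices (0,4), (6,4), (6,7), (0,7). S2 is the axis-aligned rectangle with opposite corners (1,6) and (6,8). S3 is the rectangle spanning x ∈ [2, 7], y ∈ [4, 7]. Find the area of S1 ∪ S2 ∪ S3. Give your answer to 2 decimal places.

26.00

By inclusion–exclusion:
Individual areas: |S1| = 18, |S2| = 10, |S3| = 15.
|S1∩S2|: x∈[1,6], y∈[6,7] → 5·1 = 5.
|S1∩S3|: x∈[2,6], y∈[4,7] → 4·3 = 12.
|S2∩S3|: x∈[2,6], y∈[6,7] → 4·1 = 4.
|S1∩S2∩S3| = 4.
|S1 ∪ S2 ∪ S3| = 43 − 21 + 4 = 26.00.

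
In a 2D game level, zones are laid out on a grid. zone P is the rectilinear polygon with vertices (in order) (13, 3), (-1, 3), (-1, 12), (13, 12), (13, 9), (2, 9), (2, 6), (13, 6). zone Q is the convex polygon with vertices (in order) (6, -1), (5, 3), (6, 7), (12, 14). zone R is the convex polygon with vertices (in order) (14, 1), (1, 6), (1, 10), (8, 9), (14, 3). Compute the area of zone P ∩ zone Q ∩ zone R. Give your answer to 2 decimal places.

6.19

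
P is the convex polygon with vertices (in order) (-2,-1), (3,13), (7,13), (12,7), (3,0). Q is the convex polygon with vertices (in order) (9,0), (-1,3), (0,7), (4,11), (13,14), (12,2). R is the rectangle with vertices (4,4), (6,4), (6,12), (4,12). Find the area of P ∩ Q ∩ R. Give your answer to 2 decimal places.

14.67

The intersection is the polygon with vertices (6,11.667), (6,4), (4,4), (4,11).
By the shoelace formula its area is 14.67.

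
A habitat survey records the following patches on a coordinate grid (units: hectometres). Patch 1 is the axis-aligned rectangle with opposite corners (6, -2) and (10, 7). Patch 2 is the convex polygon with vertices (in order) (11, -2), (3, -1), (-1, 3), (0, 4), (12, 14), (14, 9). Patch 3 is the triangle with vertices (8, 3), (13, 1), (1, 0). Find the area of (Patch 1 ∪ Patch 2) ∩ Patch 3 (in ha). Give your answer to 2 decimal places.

The region (Patch 1 ∪ Patch 2) ∩ Patch 3 is the polygon with vertices (1.7,0.3), (8,3), (11.934,1.426), (11.791,0.899), (1.923,0.077).
By the shoelace formula its area is 14.08.

14.08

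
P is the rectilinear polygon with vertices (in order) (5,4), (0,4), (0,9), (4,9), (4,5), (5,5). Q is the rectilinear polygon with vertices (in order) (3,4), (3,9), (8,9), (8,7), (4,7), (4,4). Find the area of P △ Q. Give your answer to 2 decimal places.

|P| = 21, |Q| = 13, |P∩Q| = 5.
|P △ Q| = |P| + |Q| − 2·|P∩Q| = 21 + 13 − 10 = 24.00.

24.00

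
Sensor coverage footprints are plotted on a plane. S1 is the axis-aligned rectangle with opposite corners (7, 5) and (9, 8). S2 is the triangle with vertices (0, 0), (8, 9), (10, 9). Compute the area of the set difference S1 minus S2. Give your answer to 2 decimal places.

|S1| = 6, |S1∩S2| = 1.5986.
|S1 ∖ S2| = |S1| − |S1∩S2| = 6 − 1.5986 = 4.40.

4.40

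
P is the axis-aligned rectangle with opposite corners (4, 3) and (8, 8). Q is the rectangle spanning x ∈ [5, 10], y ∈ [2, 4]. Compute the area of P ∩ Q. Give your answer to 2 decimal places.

|P∩Q|: x∈[5,8], y∈[3,4] → 3·1 = 3.

3.00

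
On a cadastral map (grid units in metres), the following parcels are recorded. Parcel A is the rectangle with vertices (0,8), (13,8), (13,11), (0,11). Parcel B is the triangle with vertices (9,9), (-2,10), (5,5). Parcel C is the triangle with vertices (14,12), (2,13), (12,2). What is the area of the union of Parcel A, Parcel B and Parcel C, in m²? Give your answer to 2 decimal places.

By inclusion–exclusion:
Individual areas: |Parcel A| = 39, |Parcel B| = 24, |Parcel C| = 61.
|Parcel A∩Parcel B| = 11.9532.
|Parcel A∩Parcel C| = 23.4545.
|Parcel B∩Parcel C| = 3.5238.
|Parcel A∩Parcel B∩Parcel C| = 2.9697.
|Parcel A ∪ Parcel B ∪ Parcel C| = 124 − 38.9316 + 2.9697 = 88.04.

88.04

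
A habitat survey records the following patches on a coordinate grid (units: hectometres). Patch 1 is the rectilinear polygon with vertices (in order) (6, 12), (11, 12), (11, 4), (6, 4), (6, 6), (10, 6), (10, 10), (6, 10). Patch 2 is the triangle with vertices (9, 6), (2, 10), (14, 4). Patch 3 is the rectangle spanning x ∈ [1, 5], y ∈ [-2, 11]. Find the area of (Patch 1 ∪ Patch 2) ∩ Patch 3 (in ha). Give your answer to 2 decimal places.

The region (Patch 1 ∪ Patch 2) ∩ Patch 3 is the polygon with vertices (2,10), (5,8.5), (5,8.286).
By the shoelace formula its area is 0.32.

0.32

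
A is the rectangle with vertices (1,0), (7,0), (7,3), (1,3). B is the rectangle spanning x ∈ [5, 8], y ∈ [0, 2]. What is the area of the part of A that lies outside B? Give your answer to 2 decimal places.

14.00

|A∩B|: x∈[5,7], y∈[0,2] → 2·2 = 4.
|A| = 18.
|A ∖ B| = |A| − |A∩B| = 18 − 4 = 14.00.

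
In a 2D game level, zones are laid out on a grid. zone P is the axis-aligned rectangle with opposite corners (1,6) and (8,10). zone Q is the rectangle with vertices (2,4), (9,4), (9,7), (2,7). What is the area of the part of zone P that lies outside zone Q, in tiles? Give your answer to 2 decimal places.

22.00

|zone P∩zone Q|: x∈[2,8], y∈[6,7] → 6·1 = 6.
|zone P| = 28.
|zone P ∖ zone Q| = |zone P| − |zone P∩zone Q| = 28 − 6 = 22.00.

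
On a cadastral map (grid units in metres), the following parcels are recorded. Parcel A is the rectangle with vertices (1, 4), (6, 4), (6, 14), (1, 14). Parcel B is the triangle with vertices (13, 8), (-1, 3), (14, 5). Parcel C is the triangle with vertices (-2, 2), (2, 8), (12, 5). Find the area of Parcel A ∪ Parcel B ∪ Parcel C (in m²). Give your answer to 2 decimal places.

79.49

By inclusion–exclusion:
Individual areas: |Parcel A| = 50, |Parcel B| = 23.5, |Parcel C| = 36.
|Parcel A∩Parcel B| = 3.15.
|Parcel A∩Parcel C| = 16.85.
|Parcel B∩Parcel C| = 13.1582.
|Parcel A∩Parcel B∩Parcel C| = 3.15.
|Parcel A ∪ Parcel B ∪ Parcel C| = 109.5 − 33.1582 + 3.15 = 79.49.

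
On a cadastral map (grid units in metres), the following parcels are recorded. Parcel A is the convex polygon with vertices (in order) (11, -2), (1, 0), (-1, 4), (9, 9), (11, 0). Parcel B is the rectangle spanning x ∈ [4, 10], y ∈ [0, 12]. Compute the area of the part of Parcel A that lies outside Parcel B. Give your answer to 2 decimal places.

|Parcel A| = 80, |Parcel A∩Parcel B| = 45.5.
|Parcel A ∖ Parcel B| = |Parcel A| − |Parcel A∩Parcel B| = 80 − 45.5 = 34.50.

34.50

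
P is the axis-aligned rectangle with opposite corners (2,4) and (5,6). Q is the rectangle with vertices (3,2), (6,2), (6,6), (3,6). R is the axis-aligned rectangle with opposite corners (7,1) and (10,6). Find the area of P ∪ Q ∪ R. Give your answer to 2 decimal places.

29.00

By inclusion–exclusion:
Individual areas: |P| = 6, |Q| = 12, |R| = 15.
|P∩Q|: x∈[3,5], y∈[4,6] → 2·2 = 4.
|P∩R| = 0 (no overlap).
|Q∩R| = 0 (no overlap).
|P∩Q∩R| = 0.
|P ∪ Q ∪ R| = 33 − 4 + 0 = 29.00.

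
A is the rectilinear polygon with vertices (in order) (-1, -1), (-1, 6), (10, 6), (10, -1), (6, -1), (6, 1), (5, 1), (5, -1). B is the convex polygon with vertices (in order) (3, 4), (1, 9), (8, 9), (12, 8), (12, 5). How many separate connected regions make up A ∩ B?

A ∩ B is a single connected region.

1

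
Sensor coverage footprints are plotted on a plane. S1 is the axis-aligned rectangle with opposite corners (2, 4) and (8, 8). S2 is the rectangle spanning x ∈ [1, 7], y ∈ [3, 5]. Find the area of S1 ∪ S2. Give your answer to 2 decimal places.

31.00

By inclusion–exclusion:
Individual areas: |S1| = 24, |S2| = 12.
|S1∩S2|: x∈[2,7], y∈[4,5] → 5·1 = 5.
|S1 ∪ S2| = 36 − 5 = 31.00.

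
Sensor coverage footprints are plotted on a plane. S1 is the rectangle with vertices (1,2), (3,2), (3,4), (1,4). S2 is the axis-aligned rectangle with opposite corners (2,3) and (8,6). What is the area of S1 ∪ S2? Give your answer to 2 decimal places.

21.00

By inclusion–exclusion:
Individual areas: |S1| = 4, |S2| = 18.
|S1∩S2|: x∈[2,3], y∈[3,4] → 1·1 = 1.
|S1 ∪ S2| = 22 − 1 = 21.00.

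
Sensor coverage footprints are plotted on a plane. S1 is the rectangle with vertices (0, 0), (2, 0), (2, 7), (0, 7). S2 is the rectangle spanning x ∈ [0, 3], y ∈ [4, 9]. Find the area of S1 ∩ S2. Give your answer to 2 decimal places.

6.00

|S1∩S2|: x∈[0,2], y∈[4,7] → 2·3 = 6.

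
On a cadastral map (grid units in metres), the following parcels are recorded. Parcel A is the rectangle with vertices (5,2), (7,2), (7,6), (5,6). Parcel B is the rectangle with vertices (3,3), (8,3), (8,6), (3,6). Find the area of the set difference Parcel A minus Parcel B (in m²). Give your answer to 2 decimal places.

2.00

|Parcel A∩Parcel B|: x∈[5,7], y∈[3,6] → 2·3 = 6.
|Parcel A| = 8.
|Parcel A ∖ Parcel B| = |Parcel A| − |Parcel A∩Parcel B| = 8 − 6 = 2.00.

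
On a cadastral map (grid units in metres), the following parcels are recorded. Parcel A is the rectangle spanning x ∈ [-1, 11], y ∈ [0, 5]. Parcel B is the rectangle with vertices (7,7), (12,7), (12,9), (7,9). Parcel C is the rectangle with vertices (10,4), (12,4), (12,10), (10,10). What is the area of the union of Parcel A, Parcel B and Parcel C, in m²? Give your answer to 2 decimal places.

By inclusion–exclusion:
Individual areas: |Parcel A| = 60, |Parcel B| = 10, |Parcel C| = 12.
|Parcel A∩Parcel B| = 0 (no overlap).
|Parcel A∩Parcel C|: x∈[10,11], y∈[4,5] → 1·1 = 1.
|Parcel B∩Parcel C|: x∈[10,12], y∈[7,9] → 2·2 = 4.
|Parcel A∩Parcel B∩Parcel C| = 0.
|Parcel A ∪ Parcel B ∪ Parcel C| = 82 − 5 + 0 = 77.00.

77.00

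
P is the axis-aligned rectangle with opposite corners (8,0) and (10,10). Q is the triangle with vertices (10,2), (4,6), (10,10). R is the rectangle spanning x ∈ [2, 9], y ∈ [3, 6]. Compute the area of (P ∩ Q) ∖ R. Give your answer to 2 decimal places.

|P ∩ Q| = 13.3333.
|(P ∩ Q) ∩ R| = 2.9167.
|(P ∩ Q) ∖ R| = 13.3333 − 2.9167 = 10.42.

10.42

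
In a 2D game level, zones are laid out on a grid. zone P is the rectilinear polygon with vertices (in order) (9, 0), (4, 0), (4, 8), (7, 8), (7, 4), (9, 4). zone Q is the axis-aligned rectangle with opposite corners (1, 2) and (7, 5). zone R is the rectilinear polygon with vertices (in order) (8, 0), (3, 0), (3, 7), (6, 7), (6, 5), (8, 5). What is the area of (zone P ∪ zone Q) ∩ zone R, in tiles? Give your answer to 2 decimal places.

|zone P ∪ zone Q| = 41.
|(zone P ∪ zone Q) ∩ zone R| = 26.00.

26.00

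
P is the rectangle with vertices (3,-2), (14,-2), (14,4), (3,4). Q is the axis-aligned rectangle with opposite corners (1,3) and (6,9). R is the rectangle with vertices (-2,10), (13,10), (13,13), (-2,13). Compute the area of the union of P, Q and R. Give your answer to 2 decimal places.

138.00

By inclusion–exclusion:
Individual areas: |P| = 66, |Q| = 30, |R| = 45.
|P∩Q|: x∈[3,6], y∈[3,4] → 3·1 = 3.
|P∩R| = 0 (no overlap).
|Q∩R| = 0 (no overlap).
|P∩Q∩R| = 0.
|P ∪ Q ∪ R| = 141 − 3 + 0 = 138.00.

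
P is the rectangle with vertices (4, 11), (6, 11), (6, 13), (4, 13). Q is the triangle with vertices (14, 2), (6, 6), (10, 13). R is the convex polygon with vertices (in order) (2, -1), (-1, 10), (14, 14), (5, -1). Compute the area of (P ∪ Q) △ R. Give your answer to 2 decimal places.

110.46

|P ∪ Q| = 40.
|(P ∪ Q) ∩ R| = 20.2689.
|(P ∪ Q) △ R| = 40 + 111 − 40.5378 = 110.46.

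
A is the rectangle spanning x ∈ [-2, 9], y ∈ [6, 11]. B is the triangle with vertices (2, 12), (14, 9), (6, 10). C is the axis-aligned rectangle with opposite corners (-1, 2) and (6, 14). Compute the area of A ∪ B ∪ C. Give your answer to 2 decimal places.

By inclusion–exclusion:
Individual areas: |A| = 55, |B| = 6, |C| = 84.
|A∩B| = 3.4375.
|A∩C|: x∈[-1,6], y∈[6,11] → 7·5 = 35.
|B∩C| = 2.
|A∩B∩C| = 1.
|A ∪ B ∪ C| = 145 − 40.4375 + 1 = 105.56.

105.56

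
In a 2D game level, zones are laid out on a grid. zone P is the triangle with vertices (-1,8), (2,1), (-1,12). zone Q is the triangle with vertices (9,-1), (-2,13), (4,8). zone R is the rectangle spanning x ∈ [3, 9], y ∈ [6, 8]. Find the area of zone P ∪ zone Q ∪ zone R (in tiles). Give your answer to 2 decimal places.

29.53

By inclusion–exclusion:
Individual areas: |zone P| = 6, |zone Q| = 14.5, |zone R| = 12.
|zone P∩zone Q| = 0.0155.
|zone P∩zone R| = 0.
|zone Q∩zone R| = 2.952.
|zone P∩zone Q∩zone R| = 0.
|zone P ∪ zone Q ∪ zone R| = 32.5 − 2.9676 + 0 = 29.53.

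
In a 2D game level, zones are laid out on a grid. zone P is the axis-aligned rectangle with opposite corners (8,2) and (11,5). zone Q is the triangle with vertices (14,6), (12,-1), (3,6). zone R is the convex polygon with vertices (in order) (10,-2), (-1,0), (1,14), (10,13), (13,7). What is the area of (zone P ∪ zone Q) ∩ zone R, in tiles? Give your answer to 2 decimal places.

28.87

The region (zone P ∪ zone Q) ∩ zone R is the polygon with vertices (8,2.111), (3,6), (12.667,6), (10.677,0.029), (8.143,2), (8,2).
By the shoelace formula its area is 28.87.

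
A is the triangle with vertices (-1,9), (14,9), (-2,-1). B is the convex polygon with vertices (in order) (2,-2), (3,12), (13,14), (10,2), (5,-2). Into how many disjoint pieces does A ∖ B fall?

2

A ∖ B splits into 2 disjoint pieces (area 33.8635, area 1.875).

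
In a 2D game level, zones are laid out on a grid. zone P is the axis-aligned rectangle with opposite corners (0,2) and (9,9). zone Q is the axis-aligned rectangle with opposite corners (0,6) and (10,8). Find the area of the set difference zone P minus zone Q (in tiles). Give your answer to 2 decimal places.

45.00

|zone P∩zone Q|: x∈[0,9], y∈[6,8] → 9·2 = 18.
|zone P| = 63.
|zone P ∖ zone Q| = |zone P| − |zone P∩zone Q| = 63 − 18 = 45.00.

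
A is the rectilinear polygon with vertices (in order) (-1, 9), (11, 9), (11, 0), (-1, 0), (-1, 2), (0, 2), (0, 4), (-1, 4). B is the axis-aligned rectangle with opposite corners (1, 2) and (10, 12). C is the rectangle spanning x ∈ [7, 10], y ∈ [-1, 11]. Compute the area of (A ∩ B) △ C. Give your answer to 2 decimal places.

57.00

|A ∩ B| = 63.
|(A ∩ B) ∩ C| = 21.
|(A ∩ B) △ C| = 63 + 36 − 42 = 57.00.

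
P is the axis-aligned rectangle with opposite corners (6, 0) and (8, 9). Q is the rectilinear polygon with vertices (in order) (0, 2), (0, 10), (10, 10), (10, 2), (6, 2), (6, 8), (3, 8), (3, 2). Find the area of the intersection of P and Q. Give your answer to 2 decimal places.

The intersection is the polygon with vertices (6,9), (8,9), (8,2), (6,2), (6,8).
By the shoelace formula its area is 14.00.

14.00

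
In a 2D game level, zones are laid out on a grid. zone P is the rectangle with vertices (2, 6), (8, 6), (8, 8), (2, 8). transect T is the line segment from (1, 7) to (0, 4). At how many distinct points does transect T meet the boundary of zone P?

0

The segment lies entirely outside zone P and never meets its boundary.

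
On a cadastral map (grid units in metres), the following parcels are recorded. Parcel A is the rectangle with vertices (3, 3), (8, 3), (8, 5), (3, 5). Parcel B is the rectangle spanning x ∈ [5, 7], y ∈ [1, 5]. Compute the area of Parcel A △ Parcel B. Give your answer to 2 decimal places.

|Parcel A∩Parcel B|: x∈[5,7], y∈[3,5] → 2·2 = 4.
|Parcel A △ Parcel B| = |Parcel A| + |Parcel B| − 2·|Parcel A∩Parcel B| = 10 + 8 − 8 = 10.00.

10.00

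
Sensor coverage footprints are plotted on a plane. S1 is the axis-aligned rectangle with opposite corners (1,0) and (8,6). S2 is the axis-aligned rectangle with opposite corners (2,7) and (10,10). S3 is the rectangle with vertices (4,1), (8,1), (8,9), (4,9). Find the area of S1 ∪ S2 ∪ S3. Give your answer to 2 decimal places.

70.00

By inclusion–exclusion:
Individual areas: |S1| = 42, |S2| = 24, |S3| = 32.
|S1∩S2| = 0 (no overlap).
|S1∩S3|: x∈[4,8], y∈[1,6] → 4·5 = 20.
|S2∩S3|: x∈[4,8], y∈[7,9] → 4·2 = 8.
|S1∩S2∩S3| = 0.
|S1 ∪ S2 ∪ S3| = 98 − 28 + 0 = 70.00.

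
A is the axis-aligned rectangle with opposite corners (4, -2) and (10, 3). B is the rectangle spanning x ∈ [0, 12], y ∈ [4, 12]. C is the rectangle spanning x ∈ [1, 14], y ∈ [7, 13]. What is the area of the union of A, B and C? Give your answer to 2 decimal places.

By inclusion–exclusion:
Individual areas: |A| = 30, |B| = 96, |C| = 78.
|A∩B| = 0 (no overlap).
|A∩C| = 0 (no overlap).
|B∩C|: x∈[1,12], y∈[7,12] → 11·5 = 55.
|A∩B∩C| = 0.
|A ∪ B ∪ C| = 204 − 55 + 0 = 149.00.

149.00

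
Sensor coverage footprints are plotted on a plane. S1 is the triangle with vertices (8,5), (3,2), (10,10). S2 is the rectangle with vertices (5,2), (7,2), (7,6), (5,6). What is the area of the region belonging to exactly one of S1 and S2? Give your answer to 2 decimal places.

|S1| = 9.5, |S2| = 8, |S1∩S2| = 3.1143.
|S1 △ S2| = |S1| + |S2| − 2·|S1∩S2| = 9.5 + 8 − 6.2286 = 11.27.

11.27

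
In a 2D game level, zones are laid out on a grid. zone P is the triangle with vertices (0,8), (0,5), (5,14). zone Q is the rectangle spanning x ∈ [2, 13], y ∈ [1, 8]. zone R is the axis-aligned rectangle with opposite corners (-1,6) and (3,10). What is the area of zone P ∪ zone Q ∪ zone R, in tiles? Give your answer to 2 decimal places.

By inclusion–exclusion:
Individual areas: |zone P| = 7.5, |zone Q| = 77, |zone R| = 16.
|zone P∩zone Q| = 0.
|zone P∩zone R| = 5.
|zone Q∩zone R|: x∈[2,3], y∈[6,8] → 1·2 = 2.
|zone P∩zone Q∩zone R| = 0.
|zone P ∪ zone Q ∪ zone R| = 100.5 − 7 + 0 = 93.50.

93.50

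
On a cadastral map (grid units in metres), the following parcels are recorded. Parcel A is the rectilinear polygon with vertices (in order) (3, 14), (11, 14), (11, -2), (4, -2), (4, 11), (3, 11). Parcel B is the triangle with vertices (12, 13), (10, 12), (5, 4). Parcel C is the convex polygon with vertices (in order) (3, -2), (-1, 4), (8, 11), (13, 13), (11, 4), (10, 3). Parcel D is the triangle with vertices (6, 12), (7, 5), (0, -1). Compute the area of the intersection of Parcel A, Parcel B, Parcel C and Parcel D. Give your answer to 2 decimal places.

0.50

The intersection is the polygon with vertices (6.744,6.791), (6.81,6.328), (5,4).
By the shoelace formula its area is 0.50.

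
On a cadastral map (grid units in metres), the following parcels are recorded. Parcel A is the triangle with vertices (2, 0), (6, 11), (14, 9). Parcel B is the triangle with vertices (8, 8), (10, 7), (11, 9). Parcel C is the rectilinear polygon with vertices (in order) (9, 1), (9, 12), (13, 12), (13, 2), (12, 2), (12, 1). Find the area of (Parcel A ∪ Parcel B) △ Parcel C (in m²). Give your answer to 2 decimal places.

67.00

|Parcel A ∪ Parcel B| = 48.
|(Parcel A ∪ Parcel B) ∩ Parcel C| = 12.
|(Parcel A ∪ Parcel B) △ Parcel C| = 48 + 43 − 24 = 67.00.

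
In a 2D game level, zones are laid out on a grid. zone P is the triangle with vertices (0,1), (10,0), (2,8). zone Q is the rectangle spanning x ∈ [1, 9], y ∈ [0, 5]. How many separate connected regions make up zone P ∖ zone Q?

zone P ∖ zone Q splits into 3 disjoint pieces (area 1.8, area 0.45, area 5.7857).

3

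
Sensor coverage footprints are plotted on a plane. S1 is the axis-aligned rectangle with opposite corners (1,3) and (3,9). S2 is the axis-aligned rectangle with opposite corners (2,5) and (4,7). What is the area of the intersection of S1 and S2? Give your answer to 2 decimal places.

|S1∩S2|: x∈[2,3], y∈[5,7] → 1·2 = 2.

2.00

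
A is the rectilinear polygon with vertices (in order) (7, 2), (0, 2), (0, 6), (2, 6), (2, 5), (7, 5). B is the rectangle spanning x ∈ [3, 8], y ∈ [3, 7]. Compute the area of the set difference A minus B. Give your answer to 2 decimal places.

15.00

|A| = 23, |A∩B| = 8.
|A ∖ B| = |A| − |A∩B| = 23 − 8 = 15.00.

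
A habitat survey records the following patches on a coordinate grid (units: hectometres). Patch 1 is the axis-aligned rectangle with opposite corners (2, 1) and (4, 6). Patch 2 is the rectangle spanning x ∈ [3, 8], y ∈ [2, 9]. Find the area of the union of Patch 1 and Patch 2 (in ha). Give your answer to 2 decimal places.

41.00

By inclusion–exclusion:
Individual areas: |Patch 1| = 10, |Patch 2| = 35.
|Patch 1∩Patch 2|: x∈[3,4], y∈[2,6] → 1·4 = 4.
|Patch 1 ∪ Patch 2| = 45 − 4 = 41.00.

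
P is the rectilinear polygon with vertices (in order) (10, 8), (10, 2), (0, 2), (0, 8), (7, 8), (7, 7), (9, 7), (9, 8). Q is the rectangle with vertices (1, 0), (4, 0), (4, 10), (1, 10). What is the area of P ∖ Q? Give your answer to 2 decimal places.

40.00

|P| = 58, |P∩Q| = 18.
|P ∖ Q| = |P| − |P∩Q| = 58 − 18 = 40.00.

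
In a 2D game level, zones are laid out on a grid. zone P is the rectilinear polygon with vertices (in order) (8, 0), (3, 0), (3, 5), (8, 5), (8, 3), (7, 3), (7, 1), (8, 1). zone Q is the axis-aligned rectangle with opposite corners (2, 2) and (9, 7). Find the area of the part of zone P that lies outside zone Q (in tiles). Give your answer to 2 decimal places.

|zone P| = 23, |zone P∩zone Q| = 14.
|zone P ∖ zone Q| = |zone P| − |zone P∩zone Q| = 23 − 14 = 9.00.

9.00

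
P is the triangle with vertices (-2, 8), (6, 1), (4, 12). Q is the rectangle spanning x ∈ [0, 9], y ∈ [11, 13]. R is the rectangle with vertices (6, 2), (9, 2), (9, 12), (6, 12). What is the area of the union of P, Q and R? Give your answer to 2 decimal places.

By inclusion–exclusion:
Individual areas: |P| = 37, |Q| = 18, |R| = 30.
|P∩Q| = 0.8409.
|P∩R| = 0.
|Q∩R|: x∈[6,9], y∈[11,12] → 3·1 = 3.
|P∩Q∩R| = 0.
|P ∪ Q ∪ R| = 85 − 3.8409 + 0 = 81.16.

81.16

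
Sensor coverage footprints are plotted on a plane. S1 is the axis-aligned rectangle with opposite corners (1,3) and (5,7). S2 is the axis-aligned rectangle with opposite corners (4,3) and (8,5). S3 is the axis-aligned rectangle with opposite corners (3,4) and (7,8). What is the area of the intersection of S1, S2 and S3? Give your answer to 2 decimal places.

The intersection is the polygon with vertices (4,5), (5,5), (5,4), (4,4).
By the shoelace formula its area is 1.00.

1.00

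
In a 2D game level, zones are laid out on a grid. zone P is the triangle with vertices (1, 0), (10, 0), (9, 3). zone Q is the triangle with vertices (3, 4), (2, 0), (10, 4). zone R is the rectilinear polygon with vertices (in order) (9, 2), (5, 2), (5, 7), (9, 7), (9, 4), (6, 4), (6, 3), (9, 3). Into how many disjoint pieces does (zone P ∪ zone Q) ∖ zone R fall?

2

(zone P ∪ zone Q) ∖ zone R splits into 2 disjoint pieces (area 19.6236, area 3).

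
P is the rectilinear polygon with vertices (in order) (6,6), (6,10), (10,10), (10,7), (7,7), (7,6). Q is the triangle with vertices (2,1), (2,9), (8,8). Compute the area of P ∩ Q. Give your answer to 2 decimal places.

The intersection is the polygon with vertices (6,8.333), (8,8), (7.143,7), (7,7), (7,6.833), (6.286,6), (6,6).
By the shoelace formula its area is 2.61.

2.61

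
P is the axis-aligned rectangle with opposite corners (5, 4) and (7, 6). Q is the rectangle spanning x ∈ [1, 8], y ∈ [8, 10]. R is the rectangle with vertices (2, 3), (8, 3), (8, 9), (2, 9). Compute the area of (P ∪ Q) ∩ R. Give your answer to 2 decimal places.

|P ∪ Q| = 18.
|(P ∪ Q) ∩ R| = 10.00.

10.00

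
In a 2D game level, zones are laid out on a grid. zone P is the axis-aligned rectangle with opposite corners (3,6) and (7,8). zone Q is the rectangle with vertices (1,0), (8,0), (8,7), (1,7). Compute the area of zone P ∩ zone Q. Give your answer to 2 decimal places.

4.00

|zone P∩zone Q|: x∈[3,7], y∈[6,7] → 4·1 = 4.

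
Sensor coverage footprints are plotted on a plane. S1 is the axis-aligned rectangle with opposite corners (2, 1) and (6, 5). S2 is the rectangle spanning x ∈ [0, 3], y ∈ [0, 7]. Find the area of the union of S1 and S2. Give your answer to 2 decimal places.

33.00

By inclusion–exclusion:
Individual areas: |S1| = 16, |S2| = 21.
|S1∩S2|: x∈[2,3], y∈[1,5] → 1·4 = 4.
|S1 ∪ S2| = 37 − 4 = 33.00.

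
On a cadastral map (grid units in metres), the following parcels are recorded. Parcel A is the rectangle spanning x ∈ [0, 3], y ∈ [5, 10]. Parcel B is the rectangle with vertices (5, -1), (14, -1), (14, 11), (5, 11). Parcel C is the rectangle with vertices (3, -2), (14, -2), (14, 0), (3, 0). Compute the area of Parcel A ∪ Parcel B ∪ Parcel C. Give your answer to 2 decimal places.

136.00

By inclusion–exclusion:
Individual areas: |Parcel A| = 15, |Parcel B| = 108, |Parcel C| = 22.
|Parcel A∩Parcel B| = 0 (no overlap).
|Parcel A∩Parcel C| = 0 (no overlap).
|Parcel B∩Parcel C|: x∈[5,14], y∈[-1,0] → 9·1 = 9.
|Parcel A∩Parcel B∩Parcel C| = 0.
|Parcel A ∪ Parcel B ∪ Parcel C| = 145 − 9 + 0 = 136.00.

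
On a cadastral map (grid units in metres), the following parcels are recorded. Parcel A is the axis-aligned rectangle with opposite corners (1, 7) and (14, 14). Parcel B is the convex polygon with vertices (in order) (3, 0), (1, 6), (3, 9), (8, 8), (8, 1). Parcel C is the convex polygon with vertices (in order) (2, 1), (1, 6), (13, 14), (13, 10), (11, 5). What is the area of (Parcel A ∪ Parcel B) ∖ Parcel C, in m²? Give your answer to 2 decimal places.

|Parcel A ∪ Parcel B| = 131.1667.
|(Parcel A ∪ Parcel B) ∩ Parcel C| = 64.1194.
|(Parcel A ∪ Parcel B) ∖ Parcel C| = 131.1667 − 64.1194 = 67.05.

67.05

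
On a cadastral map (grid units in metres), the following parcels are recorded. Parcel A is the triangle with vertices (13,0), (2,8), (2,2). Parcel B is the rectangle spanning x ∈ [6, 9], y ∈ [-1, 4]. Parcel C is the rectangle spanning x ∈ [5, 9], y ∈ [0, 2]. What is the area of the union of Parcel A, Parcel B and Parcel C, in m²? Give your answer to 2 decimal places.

By inclusion–exclusion:
Individual areas: |Parcel A| = 33, |Parcel B| = 15, |Parcel C| = 8.
|Parcel A∩Parcel B| = 8.1818.
|Parcel A∩Parcel C| = 3.6364.
|Parcel B∩Parcel C|: x∈[6,9], y∈[0,2] → 3·2 = 6.
|Parcel A∩Parcel B∩Parcel C| = 3.
|Parcel A ∪ Parcel B ∪ Parcel C| = 56 − 17.8182 + 3 = 41.18.

41.18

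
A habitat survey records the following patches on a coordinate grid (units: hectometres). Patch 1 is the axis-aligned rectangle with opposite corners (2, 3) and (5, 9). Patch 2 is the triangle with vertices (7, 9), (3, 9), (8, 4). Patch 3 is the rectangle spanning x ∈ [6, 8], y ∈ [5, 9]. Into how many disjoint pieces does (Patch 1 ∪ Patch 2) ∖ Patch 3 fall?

2

(Patch 1 ∪ Patch 2) ∖ Patch 3 splits into 2 disjoint pieces (area 20.5, area 0.4).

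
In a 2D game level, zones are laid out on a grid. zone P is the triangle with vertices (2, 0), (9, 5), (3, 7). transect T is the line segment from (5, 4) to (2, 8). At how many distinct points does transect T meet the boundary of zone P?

1

The segment meets the boundary at (2.96,6.72).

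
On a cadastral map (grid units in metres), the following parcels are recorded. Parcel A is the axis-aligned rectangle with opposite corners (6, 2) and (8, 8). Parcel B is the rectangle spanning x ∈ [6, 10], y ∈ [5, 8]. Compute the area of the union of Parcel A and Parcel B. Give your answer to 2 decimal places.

18.00

By inclusion–exclusion:
Individual areas: |Parcel A| = 12, |Parcel B| = 12.
|Parcel A∩Parcel B|: x∈[6,8], y∈[5,8] → 2·3 = 6.
|Parcel A ∪ Parcel B| = 24 − 6 = 18.00.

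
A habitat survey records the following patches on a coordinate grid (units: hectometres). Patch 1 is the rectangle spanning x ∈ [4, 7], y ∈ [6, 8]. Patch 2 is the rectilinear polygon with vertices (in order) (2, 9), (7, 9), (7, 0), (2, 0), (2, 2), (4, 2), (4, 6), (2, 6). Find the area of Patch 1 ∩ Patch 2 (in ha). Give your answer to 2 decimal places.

6.00

The intersection is the polygon with vertices (7,6), (4,6), (4,8), (7,8).
By the shoelace formula its area is 6.00.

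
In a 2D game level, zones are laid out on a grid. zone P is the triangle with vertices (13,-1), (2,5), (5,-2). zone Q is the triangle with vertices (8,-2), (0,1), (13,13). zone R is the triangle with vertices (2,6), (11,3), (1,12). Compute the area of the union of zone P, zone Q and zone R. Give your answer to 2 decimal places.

By inclusion–exclusion:
Individual areas: |zone P| = 29.5, |zone Q| = 67.5, |zone R| = 25.5.
|zone P∩zone Q| = 20.5981.
|zone P∩zone R| = 0.
|zone Q∩zone R| = 7.8753.
|zone P∩zone Q∩zone R| = 0.
|zone P ∪ zone Q ∪ zone R| = 122.5 − 28.4735 + 0 = 94.03.

94.03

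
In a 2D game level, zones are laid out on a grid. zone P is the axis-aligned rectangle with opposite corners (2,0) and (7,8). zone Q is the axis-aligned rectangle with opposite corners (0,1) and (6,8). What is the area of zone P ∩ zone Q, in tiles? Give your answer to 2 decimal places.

|zone P∩zone Q|: x∈[2,6], y∈[1,8] → 4·7 = 28.

28.00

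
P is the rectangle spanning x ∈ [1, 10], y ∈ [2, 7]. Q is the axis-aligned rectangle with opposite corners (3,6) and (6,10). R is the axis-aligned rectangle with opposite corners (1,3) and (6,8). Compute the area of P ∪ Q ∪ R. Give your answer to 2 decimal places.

56.00

By inclusion–exclusion:
Individual areas: |P| = 45, |Q| = 12, |R| = 25.
|P∩Q|: x∈[3,6], y∈[6,7] → 3·1 = 3.
|P∩R|: x∈[1,6], y∈[3,7] → 5·4 = 20.
|Q∩R|: x∈[3,6], y∈[6,8] → 3·2 = 6.
|P∩Q∩R| = 3.
|P ∪ Q ∪ R| = 82 − 29 + 3 = 56.00.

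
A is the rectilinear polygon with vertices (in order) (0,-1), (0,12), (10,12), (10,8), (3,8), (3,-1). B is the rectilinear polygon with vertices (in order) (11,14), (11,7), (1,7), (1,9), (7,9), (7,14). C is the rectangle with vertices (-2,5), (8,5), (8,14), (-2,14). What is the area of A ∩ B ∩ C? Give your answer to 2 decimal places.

The intersection is the polygon with vertices (3,8), (3,7), (1,7), (1,9), (7,9), (7,12), (8,12), (8,8).
By the shoelace formula its area is 12.00.

12.00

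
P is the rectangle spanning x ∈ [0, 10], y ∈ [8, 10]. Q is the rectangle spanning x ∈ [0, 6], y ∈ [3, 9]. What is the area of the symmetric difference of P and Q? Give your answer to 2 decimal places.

44.00

|P∩Q|: x∈[0,6], y∈[8,9] → 6·1 = 6.
|P △ Q| = |P| + |Q| − 2·|P∩Q| = 20 + 36 − 12 = 44.00.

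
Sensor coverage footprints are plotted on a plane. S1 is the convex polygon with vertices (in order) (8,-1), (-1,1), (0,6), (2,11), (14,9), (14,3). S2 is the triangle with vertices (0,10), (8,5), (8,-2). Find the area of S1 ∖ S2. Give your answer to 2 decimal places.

107.45

|S1| = 134.5, |S1∩S2| = 27.0487.
|S1 ∖ S2| = |S1| − |S1∩S2| = 134.5 − 27.0487 = 107.45.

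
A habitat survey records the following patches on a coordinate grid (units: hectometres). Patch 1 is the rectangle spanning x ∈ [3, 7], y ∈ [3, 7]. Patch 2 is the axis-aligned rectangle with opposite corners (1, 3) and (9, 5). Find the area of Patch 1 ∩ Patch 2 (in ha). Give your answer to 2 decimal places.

8.00

|Patch 1∩Patch 2|: x∈[3,7], y∈[3,5] → 4·2 = 8.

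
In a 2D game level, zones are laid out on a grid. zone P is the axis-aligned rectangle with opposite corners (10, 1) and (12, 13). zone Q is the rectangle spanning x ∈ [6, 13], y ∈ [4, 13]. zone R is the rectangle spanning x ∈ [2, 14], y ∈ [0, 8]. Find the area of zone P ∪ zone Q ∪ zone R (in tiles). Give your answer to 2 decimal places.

131.00

By inclusion–exclusion:
Individual areas: |zone P| = 24, |zone Q| = 63, |zone R| = 96.
|zone P∩zone Q|: x∈[10,12], y∈[4,13] → 2·9 = 18.
|zone P∩zone R|: x∈[10,12], y∈[1,8] → 2·7 = 14.
|zone Q∩zone R|: x∈[6,13], y∈[4,8] → 7·4 = 28.
|zone P∩zone Q∩zone R| = 8.
|zone P ∪ zone Q ∪ zone R| = 183 − 60 + 8 = 131.00.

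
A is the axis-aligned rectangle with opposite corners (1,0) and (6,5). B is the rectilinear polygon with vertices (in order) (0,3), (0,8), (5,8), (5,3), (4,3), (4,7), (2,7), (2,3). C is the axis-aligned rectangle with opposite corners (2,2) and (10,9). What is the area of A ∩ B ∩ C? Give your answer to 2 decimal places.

2.00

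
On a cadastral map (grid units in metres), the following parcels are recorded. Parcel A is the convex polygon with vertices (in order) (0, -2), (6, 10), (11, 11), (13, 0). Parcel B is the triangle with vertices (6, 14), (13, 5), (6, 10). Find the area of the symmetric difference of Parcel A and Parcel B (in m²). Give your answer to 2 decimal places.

97.98

|Parcel A| = 100.5, |Parcel B| = 14, |Parcel A∩Parcel B| = 8.2612.
|Parcel A △ Parcel B| = |Parcel A| + |Parcel B| − 2·|Parcel A∩Parcel B| = 100.5 + 14 − 16.5224 = 97.98.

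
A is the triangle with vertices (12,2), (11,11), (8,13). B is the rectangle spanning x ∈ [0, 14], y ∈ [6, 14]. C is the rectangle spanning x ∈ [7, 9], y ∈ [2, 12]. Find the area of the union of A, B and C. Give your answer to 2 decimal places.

122.02

By inclusion–exclusion:
Individual areas: |A| = 12.5, |B| = 112, |C| = 20.
|A∩B| = 10.4798.
|A∩C| = 0.5568.
|B∩C|: x∈[7,9], y∈[6,12] → 2·6 = 12.
|A∩B∩C| = 0.5568.
|A ∪ B ∪ C| = 144.5 − 23.0366 + 0.5568 = 122.02.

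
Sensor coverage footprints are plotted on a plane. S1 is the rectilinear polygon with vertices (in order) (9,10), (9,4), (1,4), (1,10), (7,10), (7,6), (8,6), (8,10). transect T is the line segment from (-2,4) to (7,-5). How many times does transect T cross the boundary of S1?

0

The segment lies entirely outside S1 and never meets its boundary.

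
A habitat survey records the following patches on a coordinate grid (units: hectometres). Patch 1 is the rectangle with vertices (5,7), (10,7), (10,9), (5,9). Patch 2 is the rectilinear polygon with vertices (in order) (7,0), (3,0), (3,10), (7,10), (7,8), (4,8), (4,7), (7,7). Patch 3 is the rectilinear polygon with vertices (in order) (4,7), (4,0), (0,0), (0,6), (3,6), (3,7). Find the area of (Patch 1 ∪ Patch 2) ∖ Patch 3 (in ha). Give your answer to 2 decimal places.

|Patch 1 ∪ Patch 2| = 45.
|(Patch 1 ∪ Patch 2) ∩ Patch 3| = 7.
|(Patch 1 ∪ Patch 2) ∖ Patch 3| = 45 − 7 = 38.00.

38.00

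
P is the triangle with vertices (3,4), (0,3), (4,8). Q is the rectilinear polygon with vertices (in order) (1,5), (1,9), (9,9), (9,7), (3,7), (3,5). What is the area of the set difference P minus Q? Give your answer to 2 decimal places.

4.00

|P| = 5.5, |P∩Q| = 1.5.
|P ∖ Q| = |P| − |P∩Q| = 5.5 − 1.5 = 4.00.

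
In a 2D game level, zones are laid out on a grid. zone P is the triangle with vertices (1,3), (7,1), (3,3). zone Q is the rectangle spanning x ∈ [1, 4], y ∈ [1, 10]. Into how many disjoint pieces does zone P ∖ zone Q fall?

1

zone P ∖ zone Q is a single connected region.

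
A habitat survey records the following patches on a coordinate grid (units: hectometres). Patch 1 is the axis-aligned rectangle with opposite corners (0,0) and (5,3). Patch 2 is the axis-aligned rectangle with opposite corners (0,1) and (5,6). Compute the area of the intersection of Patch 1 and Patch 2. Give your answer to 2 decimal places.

|Patch 1∩Patch 2|: x∈[0,5], y∈[1,3] → 5·2 = 10.

10.00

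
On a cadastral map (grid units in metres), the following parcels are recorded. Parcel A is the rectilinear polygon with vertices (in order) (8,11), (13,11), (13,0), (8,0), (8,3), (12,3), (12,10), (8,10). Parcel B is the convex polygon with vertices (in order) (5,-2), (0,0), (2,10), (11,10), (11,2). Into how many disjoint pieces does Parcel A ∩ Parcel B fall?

1

Parcel A ∩ Parcel B is a single connected region.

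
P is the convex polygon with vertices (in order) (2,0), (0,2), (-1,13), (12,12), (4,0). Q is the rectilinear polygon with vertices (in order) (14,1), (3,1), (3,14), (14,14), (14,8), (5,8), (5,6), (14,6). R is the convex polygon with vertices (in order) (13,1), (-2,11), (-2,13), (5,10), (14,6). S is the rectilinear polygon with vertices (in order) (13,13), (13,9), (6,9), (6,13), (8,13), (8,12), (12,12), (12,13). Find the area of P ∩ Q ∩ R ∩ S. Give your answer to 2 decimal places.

0.35

The intersection is the polygon with vertices (7.25,9), (6,9), (6,9.556).
By the shoelace formula its area is 0.35.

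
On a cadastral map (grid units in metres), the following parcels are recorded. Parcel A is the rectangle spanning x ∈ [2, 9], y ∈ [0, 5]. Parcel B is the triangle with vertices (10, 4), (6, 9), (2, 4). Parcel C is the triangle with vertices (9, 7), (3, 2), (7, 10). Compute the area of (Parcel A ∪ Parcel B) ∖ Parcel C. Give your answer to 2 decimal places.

38.44

|Parcel A ∪ Parcel B| = 48.4.
|(Parcel A ∪ Parcel B) ∩ Parcel C| = 9.9562.
|(Parcel A ∪ Parcel B) ∖ Parcel C| = 48.4 − 9.9562 = 38.44.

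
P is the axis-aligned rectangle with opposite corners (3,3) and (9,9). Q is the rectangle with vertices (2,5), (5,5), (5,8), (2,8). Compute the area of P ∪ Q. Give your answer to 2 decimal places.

39.00

By inclusion–exclusion:
Individual areas: |P| = 36, |Q| = 9.
|P∩Q|: x∈[3,5], y∈[5,8] → 2·3 = 6.
|P ∪ Q| = 45 − 6 = 39.00.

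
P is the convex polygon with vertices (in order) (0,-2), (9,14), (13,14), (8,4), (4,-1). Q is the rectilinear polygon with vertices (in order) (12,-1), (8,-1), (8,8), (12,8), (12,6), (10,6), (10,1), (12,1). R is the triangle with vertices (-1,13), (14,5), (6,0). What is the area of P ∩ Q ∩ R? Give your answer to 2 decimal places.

The intersection is the polygon with vertices (8,8), (8.375,8), (9.658,7.316), (8,4).
By the shoelace formula its area is 3.44.

3.44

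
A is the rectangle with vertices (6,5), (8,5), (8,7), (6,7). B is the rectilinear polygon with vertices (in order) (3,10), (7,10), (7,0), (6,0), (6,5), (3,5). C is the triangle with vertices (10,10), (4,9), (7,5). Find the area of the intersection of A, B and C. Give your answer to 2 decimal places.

The intersection is the polygon with vertices (7,7), (7,5), (6,6.333), (6,7).
By the shoelace formula its area is 1.33.

1.33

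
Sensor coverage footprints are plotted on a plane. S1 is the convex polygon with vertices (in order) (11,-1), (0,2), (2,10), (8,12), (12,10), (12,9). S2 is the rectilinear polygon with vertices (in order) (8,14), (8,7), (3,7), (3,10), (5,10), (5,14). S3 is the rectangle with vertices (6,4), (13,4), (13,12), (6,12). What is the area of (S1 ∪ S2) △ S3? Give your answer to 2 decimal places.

|S1 ∪ S2| = 120.
|(S1 ∪ S2) ∩ S3| = 42.75.
|(S1 ∪ S2) △ S3| = 120 + 56 − 85.5 = 90.50.

90.50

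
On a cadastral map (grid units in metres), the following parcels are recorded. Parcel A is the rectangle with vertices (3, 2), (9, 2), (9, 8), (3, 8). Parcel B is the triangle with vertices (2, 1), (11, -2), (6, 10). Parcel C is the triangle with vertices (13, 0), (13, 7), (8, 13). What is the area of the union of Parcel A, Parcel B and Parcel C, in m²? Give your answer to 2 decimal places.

By inclusion–exclusion:
Individual areas: |Parcel A| = 36, |Parcel B| = 46.5, |Parcel C| = 17.5.
|Parcel A∩Parcel B| = 25.3528.
|Parcel A∩Parcel C| = 0.
|Parcel B∩Parcel C| = 0.
|Parcel A∩Parcel B∩Parcel C| = 0.
|Parcel A ∪ Parcel B ∪ Parcel C| = 100 − 25.3528 + 0 = 74.65.

74.65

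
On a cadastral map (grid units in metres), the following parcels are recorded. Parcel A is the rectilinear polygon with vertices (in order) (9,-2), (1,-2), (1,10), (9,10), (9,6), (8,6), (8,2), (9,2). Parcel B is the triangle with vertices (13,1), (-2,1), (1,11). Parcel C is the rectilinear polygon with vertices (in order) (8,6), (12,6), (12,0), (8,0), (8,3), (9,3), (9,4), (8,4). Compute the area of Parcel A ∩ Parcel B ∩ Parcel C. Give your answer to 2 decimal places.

1.00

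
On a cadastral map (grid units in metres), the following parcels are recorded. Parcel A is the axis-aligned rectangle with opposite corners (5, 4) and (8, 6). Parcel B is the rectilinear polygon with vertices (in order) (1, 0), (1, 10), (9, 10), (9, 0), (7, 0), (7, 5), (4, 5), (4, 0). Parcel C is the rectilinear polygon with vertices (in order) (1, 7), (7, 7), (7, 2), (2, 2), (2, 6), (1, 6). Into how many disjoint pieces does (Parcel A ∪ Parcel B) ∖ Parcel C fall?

(Parcel A ∪ Parcel B) ∖ Parcel C splits into 2 disjoint pieces (area 10, area 38).

2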